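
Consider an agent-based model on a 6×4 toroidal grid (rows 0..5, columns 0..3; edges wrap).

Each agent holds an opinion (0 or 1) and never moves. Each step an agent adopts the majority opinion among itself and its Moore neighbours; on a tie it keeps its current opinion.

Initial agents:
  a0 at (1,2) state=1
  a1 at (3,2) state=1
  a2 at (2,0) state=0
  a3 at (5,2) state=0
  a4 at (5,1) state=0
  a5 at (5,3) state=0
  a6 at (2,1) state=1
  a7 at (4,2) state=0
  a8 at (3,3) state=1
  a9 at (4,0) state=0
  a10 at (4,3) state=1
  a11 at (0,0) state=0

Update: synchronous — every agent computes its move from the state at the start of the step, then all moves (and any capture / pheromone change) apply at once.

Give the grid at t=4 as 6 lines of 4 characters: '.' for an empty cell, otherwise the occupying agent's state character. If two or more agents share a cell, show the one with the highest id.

0...
..1.
11..
..11
0.00
.000

t=1: a0@(1,2):1 a1@(3,2):1 a2@(2,0):1 a3@(5,2):0 a4@(5,1):0 a5@(5,3):0 a6@(2,1):1 a7@(4,2):0 a8@(3,3):1 a9@(4,0):0 a10@(4,3):0 a11@(0,0):0
t=2: (unchanged — steady state)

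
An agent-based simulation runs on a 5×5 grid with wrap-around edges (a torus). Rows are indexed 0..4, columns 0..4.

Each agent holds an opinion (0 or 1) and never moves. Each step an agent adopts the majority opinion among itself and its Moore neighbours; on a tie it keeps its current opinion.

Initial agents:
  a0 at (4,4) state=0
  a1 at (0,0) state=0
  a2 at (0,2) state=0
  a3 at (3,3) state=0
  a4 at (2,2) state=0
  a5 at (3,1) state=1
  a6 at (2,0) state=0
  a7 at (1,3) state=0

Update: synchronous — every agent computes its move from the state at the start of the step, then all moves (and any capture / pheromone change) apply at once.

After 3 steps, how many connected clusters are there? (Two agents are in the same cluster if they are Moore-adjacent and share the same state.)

1

t=1: a0@(4,4):0 a1@(0,0):0 a2@(0,2):0 a3@(3,3):0 a4@(2,2):0 a5@(3,1):0 a6@(2,0):0 a7@(1,3):0
t=2: (unchanged — steady state)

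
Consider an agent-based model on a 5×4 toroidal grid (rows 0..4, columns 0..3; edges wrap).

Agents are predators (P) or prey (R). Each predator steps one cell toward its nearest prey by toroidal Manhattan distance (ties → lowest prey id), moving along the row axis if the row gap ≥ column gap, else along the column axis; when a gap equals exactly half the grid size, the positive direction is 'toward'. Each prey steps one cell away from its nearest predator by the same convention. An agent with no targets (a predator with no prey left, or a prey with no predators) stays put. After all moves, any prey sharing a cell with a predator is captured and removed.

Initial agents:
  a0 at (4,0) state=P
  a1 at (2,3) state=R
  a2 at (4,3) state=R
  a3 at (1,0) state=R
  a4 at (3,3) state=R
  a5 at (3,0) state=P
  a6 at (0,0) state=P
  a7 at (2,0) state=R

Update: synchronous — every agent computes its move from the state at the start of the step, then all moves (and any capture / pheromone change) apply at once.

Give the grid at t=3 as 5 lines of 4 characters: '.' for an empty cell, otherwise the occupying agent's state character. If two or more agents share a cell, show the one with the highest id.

t=1: a0@(4,3):P a1@(1,3):R a2@(4,2):R a3@(2,0):R a4@(3,2):R a5@(3,3):P a6@(1,0):P
t=2: a0@(4,2):P a1@(1,2):R a2@(4,1):R a3@(3,0):R a4@(3,1):R a5@(3,2):P a6@(1,3):P
t=3: a0@(4,1):P a1@(1,1):R a2@(4,0):R a3@(3,3):R a4@(3,0):R a5@(3,1):P a6@(1,2):P

....
.RP.
....
RP.R
RP..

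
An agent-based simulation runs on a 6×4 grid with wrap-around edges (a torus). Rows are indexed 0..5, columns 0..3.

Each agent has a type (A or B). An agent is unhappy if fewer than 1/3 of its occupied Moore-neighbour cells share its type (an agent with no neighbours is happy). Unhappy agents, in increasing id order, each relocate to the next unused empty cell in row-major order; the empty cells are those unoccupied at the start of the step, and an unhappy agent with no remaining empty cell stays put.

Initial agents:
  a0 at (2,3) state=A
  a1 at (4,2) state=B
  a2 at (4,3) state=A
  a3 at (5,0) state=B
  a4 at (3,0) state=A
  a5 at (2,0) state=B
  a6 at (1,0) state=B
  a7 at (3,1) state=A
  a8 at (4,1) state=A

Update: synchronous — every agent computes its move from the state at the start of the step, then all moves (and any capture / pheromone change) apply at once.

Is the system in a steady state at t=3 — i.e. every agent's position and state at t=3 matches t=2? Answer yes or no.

t=1: a0@(2,3):A a1@(0,0):B a2@(4,3):A a3@(0,1):B a4@(3,0):A a5@(0,2):B a6@(1,0):B a7@(3,1):A a8@(4,1):A
t=2: (unchanged — steady state)

yes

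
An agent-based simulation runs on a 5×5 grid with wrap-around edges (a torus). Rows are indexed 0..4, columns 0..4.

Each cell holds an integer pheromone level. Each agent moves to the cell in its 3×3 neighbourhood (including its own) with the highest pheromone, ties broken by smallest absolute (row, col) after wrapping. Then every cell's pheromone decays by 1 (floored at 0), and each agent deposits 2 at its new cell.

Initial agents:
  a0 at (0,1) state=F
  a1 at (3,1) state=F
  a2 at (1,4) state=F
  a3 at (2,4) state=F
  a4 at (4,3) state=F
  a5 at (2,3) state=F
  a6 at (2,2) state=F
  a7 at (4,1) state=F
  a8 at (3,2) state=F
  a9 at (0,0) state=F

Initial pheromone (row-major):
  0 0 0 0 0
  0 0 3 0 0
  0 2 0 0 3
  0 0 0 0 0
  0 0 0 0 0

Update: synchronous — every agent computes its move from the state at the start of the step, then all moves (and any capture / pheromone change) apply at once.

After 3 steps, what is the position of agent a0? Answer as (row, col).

t=1: a0@(1,2) a1@(2,1) a2@(2,4) a3@(2,4) a4@(0,2) a5@(1,2) a6@(1,2) a7@(0,0) a8@(2,1) a9@(0,0) | pheromone: 4 0 2 0 0 / 0 0 8 0 0 / 0 5 0 0 6 / 0 0 0 0 0 / 0 0 0 0 0
t=2: a0@(1,2) a1@(1,2) a2@(2,4) a3@(2,4) a4@(1,2) a5@(1,2) a6@(1,2) a7@(0,0) a8@(1,2) a9@(0,0) | pheromone: 7 0 1 0 0 / 0 0 19 0 0 / 0 4 0 0 9 / 0 0 0 0 0 / 0 0 0 0 0
t=3: a0@(1,2) a1@(1,2) a2@(2,4) a3@(2,4) a4@(1,2) a5@(1,2) a6@(1,2) a7@(0,0) a8@(1,2) a9@(0,0) | pheromone: 10 0 0 0 0 / 0 0 30 0 0 / 0 3 0 0 12 / 0 0 0 0 0 / 0 0 0 0 0

(1, 2)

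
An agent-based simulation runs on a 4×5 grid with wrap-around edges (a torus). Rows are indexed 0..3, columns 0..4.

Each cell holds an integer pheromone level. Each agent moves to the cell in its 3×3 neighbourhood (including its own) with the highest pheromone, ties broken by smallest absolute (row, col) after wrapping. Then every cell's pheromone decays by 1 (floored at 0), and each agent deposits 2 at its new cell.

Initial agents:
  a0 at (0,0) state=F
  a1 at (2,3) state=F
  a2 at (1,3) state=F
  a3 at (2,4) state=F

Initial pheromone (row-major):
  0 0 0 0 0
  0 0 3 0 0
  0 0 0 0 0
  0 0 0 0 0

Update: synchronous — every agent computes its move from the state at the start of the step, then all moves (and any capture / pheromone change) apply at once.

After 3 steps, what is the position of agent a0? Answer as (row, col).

t=1: a0@(0,0) a1@(1,2) a2@(1,2) a3@(1,0) | pheromone: 2 0 0 0 0 / 2 0 6 0 0 / 0 0 0 0 0 / 0 0 0 0 0
t=2: a0@(0,0) a1@(1,2) a2@(1,2) a3@(0,0) | pheromone: 5 0 0 0 0 / 1 0 9 0 0 / 0 0 0 0 0 / 0 0 0 0 0
t=3: a0@(0,0) a1@(1,2) a2@(1,2) a3@(0,0) | pheromone: 8 0 0 0 0 / 0 0 12 0 0 / 0 0 0 0 0 / 0 0 0 0 0

(0, 0)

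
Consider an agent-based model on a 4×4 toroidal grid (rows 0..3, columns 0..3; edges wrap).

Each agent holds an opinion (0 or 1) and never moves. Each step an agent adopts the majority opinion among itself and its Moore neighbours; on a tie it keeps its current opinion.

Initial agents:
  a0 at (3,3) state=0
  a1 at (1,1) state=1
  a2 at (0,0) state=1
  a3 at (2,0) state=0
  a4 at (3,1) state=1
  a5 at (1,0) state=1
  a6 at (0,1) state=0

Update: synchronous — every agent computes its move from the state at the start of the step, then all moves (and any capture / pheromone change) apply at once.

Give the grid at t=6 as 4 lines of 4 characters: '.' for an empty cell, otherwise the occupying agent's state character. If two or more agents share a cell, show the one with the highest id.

11..
11..
1...
.1.1

t=1: a0@(3,3):0 a1@(1,1):1 a2@(0,0):1 a3@(2,0):1 a4@(3,1):1 a5@(1,0):1 a6@(0,1):1
t=2: a0@(3,3):1 a1@(1,1):1 a2@(0,0):1 a3@(2,0):1 a4@(3,1):1 a5@(1,0):1 a6@(0,1):1
t=3: (unchanged — steady state)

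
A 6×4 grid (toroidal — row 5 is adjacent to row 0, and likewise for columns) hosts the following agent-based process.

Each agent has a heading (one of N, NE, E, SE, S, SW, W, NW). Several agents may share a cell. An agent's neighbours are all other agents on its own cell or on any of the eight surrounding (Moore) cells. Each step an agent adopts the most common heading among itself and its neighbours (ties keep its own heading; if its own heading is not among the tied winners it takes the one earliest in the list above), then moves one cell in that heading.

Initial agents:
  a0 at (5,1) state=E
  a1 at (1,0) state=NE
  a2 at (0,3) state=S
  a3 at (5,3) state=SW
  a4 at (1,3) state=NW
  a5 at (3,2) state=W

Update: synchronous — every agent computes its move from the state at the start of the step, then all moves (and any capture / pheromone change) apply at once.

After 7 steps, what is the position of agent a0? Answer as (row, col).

(5, 0)

t=1: a0@(5,2):E a1@(0,1):NE a2@(1,3):S a3@(0,2):SW a4@(0,2):NW a5@(3,1):W
t=2: a0@(5,3):E a1@(5,2):NE a2@(2,3):S a3@(1,1):SW a4@(5,1):NW a5@(3,0):W
t=3: a0@(5,0):E a1@(4,3):NE a2@(3,3):S a3@(2,0):SW a4@(4,0):NW a5@(3,3):W
t=4: a0@(5,1):E a1@(3,0):NE a2@(4,3):S a3@(3,3):SW a4@(3,3):NW a5@(3,2):W
t=5: a0@(5,2):E a1@(2,1):NE a2@(5,3):S a3@(4,2):SW a4@(2,2):NW a5@(3,1):W
t=6: a0@(5,3):E a1@(1,2):NE a2@(0,3):S a3@(5,1):SW a4@(1,1):NW a5@(3,0):W
t=7: a0@(5,0):E a1@(0,3):NE a2@(1,3):S a3@(0,0):SW a4@(0,0):NW a5@(3,3):W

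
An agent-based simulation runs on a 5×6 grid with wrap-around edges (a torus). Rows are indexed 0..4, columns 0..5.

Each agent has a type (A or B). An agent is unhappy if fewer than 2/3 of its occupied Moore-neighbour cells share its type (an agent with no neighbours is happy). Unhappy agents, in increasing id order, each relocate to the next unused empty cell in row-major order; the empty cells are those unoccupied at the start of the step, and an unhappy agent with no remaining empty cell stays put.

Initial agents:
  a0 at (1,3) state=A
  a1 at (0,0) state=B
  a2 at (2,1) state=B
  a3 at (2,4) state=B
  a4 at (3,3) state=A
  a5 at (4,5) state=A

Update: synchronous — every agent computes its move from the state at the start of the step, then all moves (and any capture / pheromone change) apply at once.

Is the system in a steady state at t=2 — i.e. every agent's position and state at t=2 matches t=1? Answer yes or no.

t=1: a0@(0,1):A a1@(0,2):B a2@(2,1):B a3@(0,3):B a4@(0,4):A a5@(0,5):A
t=2: a0@(0,0):A a1@(1,0):B a2@(2,1):B a3@(1,1):B a4@(1,2):A a5@(0,5):A

no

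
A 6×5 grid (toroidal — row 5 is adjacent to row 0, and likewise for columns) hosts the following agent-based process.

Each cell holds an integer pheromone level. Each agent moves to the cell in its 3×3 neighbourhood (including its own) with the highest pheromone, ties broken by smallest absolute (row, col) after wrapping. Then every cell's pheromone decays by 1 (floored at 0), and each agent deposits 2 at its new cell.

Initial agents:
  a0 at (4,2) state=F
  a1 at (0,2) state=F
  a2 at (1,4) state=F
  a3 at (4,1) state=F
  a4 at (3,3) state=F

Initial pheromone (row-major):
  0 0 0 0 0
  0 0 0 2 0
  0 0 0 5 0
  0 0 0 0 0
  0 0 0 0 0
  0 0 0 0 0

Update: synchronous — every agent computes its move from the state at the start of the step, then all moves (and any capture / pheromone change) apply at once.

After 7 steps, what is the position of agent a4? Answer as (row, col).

(2, 3)

t=1: a0@(3,1) a1@(1,3) a2@(2,3) a3@(3,0) a4@(2,3) | pheromone: 0 0 0 0 0 / 0 0 0 3 0 / 0 0 0 8 0 / 2 2 0 0 0 / 0 0 0 0 0 / 0 0 0 0 0
t=2: a0@(3,0) a1@(2,3) a2@(2,3) a3@(3,0) a4@(2,3) | pheromone: 0 0 0 0 0 / 0 0 0 2 0 / 0 0 0 13 0 / 5 1 0 0 0 / 0 0 0 0 0 / 0 0 0 0 0
t=3: a0@(3,0) a1@(2,3) a2@(2,3) a3@(3,0) a4@(2,3) | pheromone: 0 0 0 0 0 / 0 0 0 1 0 / 0 0 0 18 0 / 8 0 0 0 0 / 0 0 0 0 0 / 0 0 0 0 0
t=4: a0@(3,0) a1@(2,3) a2@(2,3) a3@(3,0) a4@(2,3) | pheromone: 0 0 0 0 0 / 0 0 0 0 0 / 0 0 0 23 0 / 11 0 0 0 0 / 0 0 0 0 0 / 0 0 0 0 0
t=5: a0@(3,0) a1@(2,3) a2@(2,3) a3@(3,0) a4@(2,3) | pheromone: 0 0 0 0 0 / 0 0 0 0 0 / 0 0 0 28 0 / 14 0 0 0 0 / 0 0 0 0 0 / 0 0 0 0 0
t=6: a0@(3,0) a1@(2,3) a2@(2,3) a3@(3,0) a4@(2,3) | pheromone: 0 0 0 0 0 / 0 0 0 0 0 / 0 0 0 33 0 / 17 0 0 0 0 / 0 0 0 0 0 / 0 0 0 0 0
t=7: a0@(3,0) a1@(2,3) a2@(2,3) a3@(3,0) a4@(2,3) | pheromone: 0 0 0 0 0 / 0 0 0 0 0 / 0 0 0 38 0 / 20 0 0 0 0 / 0 0 0 0 0 / 0 0 0 0 0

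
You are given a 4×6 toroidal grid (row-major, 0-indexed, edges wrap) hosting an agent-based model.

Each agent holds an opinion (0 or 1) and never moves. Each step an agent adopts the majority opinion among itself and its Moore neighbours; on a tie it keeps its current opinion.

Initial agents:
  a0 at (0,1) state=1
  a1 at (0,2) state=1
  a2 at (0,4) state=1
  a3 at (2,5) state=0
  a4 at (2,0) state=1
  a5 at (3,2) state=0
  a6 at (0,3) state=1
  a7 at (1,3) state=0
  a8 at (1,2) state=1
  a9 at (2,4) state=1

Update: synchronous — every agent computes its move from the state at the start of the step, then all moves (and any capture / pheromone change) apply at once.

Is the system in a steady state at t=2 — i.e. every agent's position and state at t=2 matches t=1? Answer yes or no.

no

t=1: a0@(0,1):1 a1@(0,2):1 a2@(0,4):1 a3@(2,5):1 a4@(2,0):1 a5@(3,2):1 a6@(0,3):1 a7@(1,3):1 a8@(1,2):1 a9@(2,4):0
t=2: a0@(0,1):1 a1@(0,2):1 a2@(0,4):1 a3@(2,5):1 a4@(2,0):1 a5@(3,2):1 a6@(0,3):1 a7@(1,3):1 a8@(1,2):1 a9@(2,4):1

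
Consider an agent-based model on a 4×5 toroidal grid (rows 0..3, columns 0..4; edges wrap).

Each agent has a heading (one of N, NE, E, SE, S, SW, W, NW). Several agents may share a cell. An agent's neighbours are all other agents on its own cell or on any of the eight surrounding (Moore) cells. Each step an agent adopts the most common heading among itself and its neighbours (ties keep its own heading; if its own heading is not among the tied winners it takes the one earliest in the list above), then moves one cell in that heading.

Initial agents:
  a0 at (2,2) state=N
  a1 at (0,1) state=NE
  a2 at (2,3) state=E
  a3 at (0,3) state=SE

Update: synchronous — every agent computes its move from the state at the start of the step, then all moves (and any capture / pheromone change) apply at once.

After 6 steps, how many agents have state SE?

1

t=1: a0@(1,2):N a1@(3,2):NE a2@(2,4):E a3@(1,4):SE
t=2: a0@(0,2):N a1@(2,3):NE a2@(2,0):E a3@(2,0):SE
t=3: a0@(3,2):N a1@(1,4):NE a2@(2,1):E a3@(3,1):SE
t=4: a0@(2,2):N a1@(0,0):NE a2@(2,2):E a3@(0,2):SE
t=5: a0@(1,2):N a1@(3,1):NE a2@(2,3):E a3@(1,3):SE
t=6: a0@(0,2):N a1@(2,2):NE a2@(2,4):E a3@(2,4):SE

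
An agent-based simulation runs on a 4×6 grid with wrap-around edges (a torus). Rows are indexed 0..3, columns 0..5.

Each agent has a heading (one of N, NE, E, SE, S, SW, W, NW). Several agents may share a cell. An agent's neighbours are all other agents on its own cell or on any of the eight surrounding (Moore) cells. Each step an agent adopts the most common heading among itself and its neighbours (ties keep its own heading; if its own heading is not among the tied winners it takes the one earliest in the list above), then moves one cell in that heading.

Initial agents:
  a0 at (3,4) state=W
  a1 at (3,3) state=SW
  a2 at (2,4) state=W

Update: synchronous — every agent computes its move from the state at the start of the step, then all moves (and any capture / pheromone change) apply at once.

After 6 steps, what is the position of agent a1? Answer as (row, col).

(3, 3)

t=1: a0@(3,3):W a1@(3,2):W a2@(2,3):W
t=2: a0@(3,2):W a1@(3,1):W a2@(2,2):W
t=3: a0@(3,1):W a1@(3,0):W a2@(2,1):W
t=4: a0@(3,0):W a1@(3,5):W a2@(2,0):W
t=5: a0@(3,5):W a1@(3,4):W a2@(2,5):W
t=6: a0@(3,4):W a1@(3,3):W a2@(2,4):W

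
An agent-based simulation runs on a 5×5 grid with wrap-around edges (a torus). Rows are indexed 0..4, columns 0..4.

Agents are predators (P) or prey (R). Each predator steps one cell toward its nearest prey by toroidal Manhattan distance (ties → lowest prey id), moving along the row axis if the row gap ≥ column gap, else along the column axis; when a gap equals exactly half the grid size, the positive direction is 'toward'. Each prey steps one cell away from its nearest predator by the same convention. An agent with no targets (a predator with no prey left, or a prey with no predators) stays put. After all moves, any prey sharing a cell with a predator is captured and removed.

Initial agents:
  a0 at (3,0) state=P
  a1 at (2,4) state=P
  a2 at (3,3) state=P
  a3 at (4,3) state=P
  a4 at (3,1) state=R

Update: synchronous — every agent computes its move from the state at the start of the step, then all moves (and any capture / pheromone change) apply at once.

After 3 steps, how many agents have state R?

t=1: a0@(3,1):P a1@(2,0):P a2@(3,2):P a3@(4,2):P
t=2: (unchanged — steady state)

0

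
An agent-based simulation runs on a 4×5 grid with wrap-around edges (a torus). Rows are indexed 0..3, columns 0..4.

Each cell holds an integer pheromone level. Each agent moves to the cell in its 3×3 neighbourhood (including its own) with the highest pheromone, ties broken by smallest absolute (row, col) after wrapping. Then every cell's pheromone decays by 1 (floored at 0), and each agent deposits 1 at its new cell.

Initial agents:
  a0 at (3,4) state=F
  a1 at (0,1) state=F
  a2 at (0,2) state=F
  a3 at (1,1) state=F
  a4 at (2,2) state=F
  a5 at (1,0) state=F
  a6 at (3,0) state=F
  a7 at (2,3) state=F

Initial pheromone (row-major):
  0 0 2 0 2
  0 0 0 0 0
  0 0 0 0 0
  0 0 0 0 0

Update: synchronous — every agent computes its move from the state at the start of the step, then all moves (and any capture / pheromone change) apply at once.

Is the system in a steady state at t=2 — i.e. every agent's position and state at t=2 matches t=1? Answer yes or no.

no

t=1: a0@(0,4) a1@(0,2) a2@(0,2) a3@(0,2) a4@(1,1) a5@(0,4) a6@(0,4) a7@(1,2) | pheromone: 0 0 4 0 4 / 0 1 1 0 0 / 0 0 0 0 0 / 0 0 0 0 0
t=2: a0@(0,4) a1@(0,2) a2@(0,2) a3@(0,2) a4@(0,2) a5@(0,4) a6@(0,4) a7@(0,2) | pheromone: 0 0 8 0 6 / 0 0 0 0 0 / 0 0 0 0 0 / 0 0 0 0 0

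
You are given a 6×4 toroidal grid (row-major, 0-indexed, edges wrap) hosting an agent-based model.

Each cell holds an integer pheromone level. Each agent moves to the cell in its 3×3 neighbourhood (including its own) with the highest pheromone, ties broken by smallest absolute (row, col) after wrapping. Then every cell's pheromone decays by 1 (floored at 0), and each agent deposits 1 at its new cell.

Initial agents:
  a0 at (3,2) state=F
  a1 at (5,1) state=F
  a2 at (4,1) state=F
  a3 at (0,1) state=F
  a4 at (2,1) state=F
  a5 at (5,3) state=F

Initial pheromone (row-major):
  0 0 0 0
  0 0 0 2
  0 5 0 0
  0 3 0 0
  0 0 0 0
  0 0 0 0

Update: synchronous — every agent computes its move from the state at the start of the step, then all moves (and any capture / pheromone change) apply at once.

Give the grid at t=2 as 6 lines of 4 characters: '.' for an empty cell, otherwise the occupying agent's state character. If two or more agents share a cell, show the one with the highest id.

t=1: a0@(2,1) a1@(0,0) a2@(3,1) a3@(0,0) a4@(2,1) a5@(0,0) | pheromone: 3 0 0 0 / 0 0 0 1 / 0 6 0 0 / 0 3 0 0 / 0 0 0 0 / 0 0 0 0
t=2: a0@(2,1) a1@(0,0) a2@(2,1) a3@(0,0) a4@(2,1) a5@(0,0) | pheromone: 5 0 0 0 / 0 0 0 0 / 0 8 0 0 / 0 2 0 0 / 0 0 0 0 / 0 0 0 0

F...
....
.F..
....
....
....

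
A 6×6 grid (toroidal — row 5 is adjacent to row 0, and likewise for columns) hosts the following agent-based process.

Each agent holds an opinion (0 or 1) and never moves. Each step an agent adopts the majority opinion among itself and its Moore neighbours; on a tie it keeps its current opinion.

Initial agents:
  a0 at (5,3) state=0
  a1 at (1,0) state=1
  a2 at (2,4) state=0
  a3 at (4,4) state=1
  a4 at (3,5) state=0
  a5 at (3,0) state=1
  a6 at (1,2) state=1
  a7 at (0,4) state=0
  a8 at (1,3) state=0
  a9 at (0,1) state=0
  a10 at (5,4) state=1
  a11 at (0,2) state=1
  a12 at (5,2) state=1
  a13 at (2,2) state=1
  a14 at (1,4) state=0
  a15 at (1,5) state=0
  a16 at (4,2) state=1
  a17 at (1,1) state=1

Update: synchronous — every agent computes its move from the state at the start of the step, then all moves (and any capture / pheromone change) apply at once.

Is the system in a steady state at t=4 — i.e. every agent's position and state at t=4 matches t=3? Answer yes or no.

t=1: a0@(5,3):1 a1@(1,0):1 a2@(2,4):0 a3@(4,4):1 a4@(3,5):0 a5@(3,0):1 a6@(1,2):1 a7@(0,4):0 a8@(1,3):0 a9@(0,1):1 a10@(5,4):1 a11@(0,2):1 a12@(5,2):1 a13@(2,2):1 a14@(1,4):0 a15@(1,5):0 a16@(4,2):1 a17@(1,1):1
t=2: (unchanged — steady state)

yes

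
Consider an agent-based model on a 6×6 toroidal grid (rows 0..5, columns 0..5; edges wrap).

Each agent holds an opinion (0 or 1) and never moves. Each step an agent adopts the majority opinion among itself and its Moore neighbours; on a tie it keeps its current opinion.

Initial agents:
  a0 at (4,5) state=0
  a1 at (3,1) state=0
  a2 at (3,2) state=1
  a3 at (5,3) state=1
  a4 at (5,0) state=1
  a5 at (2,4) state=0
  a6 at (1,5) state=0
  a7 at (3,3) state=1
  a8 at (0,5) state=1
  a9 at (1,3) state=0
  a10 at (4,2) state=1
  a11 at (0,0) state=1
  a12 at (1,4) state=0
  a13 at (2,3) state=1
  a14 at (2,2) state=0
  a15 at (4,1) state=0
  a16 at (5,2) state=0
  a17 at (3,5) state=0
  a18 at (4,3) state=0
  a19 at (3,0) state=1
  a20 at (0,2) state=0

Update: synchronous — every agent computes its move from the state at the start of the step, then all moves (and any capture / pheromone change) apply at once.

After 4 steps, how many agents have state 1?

8

t=1: a0@(4,5):0 a1@(3,1):0 a2@(3,2):1 a3@(5,3):0 a4@(5,0):1 a5@(2,4):0 a6@(1,5):0 a7@(3,3):1 a8@(0,5):1 a9@(1,3):0 a10@(4,2):1 a11@(0,0):1 a12@(1,4):0 a13@(2,3):0 a14@(2,2):0 a15@(4,1):1 a16@(5,2):0 a17@(3,5):0 a18@(4,3):1 a19@(3,0):0 a20@(0,2):0
t=2: (unchanged — steady state)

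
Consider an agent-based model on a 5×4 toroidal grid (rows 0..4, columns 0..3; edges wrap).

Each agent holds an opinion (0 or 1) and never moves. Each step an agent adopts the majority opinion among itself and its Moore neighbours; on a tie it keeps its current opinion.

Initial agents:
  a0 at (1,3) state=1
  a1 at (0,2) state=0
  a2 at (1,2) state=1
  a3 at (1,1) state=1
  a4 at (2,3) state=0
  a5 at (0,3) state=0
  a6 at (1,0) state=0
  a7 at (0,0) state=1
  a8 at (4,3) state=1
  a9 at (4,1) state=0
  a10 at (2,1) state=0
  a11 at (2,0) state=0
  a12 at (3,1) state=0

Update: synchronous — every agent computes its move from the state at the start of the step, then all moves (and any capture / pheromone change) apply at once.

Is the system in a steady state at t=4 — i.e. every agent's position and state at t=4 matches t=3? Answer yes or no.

no

t=1: a0@(1,3):0 a1@(0,2):1 a2@(1,2):0 a3@(1,1):0 a4@(2,3):0 a5@(0,3):1 a6@(1,0):0 a7@(0,0):1 a8@(4,3):1 a9@(4,1):0 a10@(2,1):0 a11@(2,0):0 a12@(3,1):0
t=2: a0@(1,3):0 a1@(0,2):0 a2@(1,2):0 a3@(1,1):0 a4@(2,3):0 a5@(0,3):1 a6@(1,0):0 a7@(0,0):0 a8@(4,3):1 a9@(4,1):0 a10@(2,1):0 a11@(2,0):0 a12@(3,1):0
t=3: a0@(1,3):0 a1@(0,2):0 a2@(1,2):0 a3@(1,1):0 a4@(2,3):0 a5@(0,3):0 a6@(1,0):0 a7@(0,0):0 a8@(4,3):1 a9@(4,1):0 a10@(2,1):0 a11@(2,0):0 a12@(3,1):0
t=4: a0@(1,3):0 a1@(0,2):0 a2@(1,2):0 a3@(1,1):0 a4@(2,3):0 a5@(0,3):0 a6@(1,0):0 a7@(0,0):0 a8@(4,3):0 a9@(4,1):0 a10@(2,1):0 a11@(2,0):0 a12@(3,1):0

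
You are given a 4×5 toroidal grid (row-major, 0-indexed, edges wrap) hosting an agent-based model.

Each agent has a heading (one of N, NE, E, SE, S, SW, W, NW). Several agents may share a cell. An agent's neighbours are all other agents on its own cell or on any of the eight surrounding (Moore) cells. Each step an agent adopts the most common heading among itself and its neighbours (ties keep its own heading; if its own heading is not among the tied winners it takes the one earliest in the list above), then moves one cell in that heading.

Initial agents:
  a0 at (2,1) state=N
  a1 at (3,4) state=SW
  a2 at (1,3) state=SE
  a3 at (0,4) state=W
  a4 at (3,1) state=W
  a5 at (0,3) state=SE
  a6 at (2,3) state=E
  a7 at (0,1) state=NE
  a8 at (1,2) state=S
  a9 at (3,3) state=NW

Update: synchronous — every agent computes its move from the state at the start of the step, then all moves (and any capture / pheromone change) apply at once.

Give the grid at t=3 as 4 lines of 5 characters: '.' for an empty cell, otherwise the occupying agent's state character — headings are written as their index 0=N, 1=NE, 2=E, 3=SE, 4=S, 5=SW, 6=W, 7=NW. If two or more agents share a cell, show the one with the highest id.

33...
..3.1
.53..
.33..

t=1: a0@(1,1):N a1@(0,3):SW a2@(2,4):SE a3@(1,0):SE a4@(3,0):W a5@(1,4):SE a6@(2,4):E a7@(3,2):NE a8@(2,3):SE a9@(2,2):NW
t=2: a0@(0,1):N a1@(1,2):SW a2@(3,0):SE a3@(2,1):SE a4@(3,4):W a5@(2,0):SE a6@(3,0):SE a7@(2,3):NE a8@(3,4):SE a9@(1,1):NW
t=3: a0@(1,2):SE a1@(2,1):SW a2@(0,1):SE a3@(3,2):SE a4@(0,0):SE a5@(3,1):SE a6@(0,1):SE a7@(1,4):NE a8@(0,0):SE a9@(2,2):SE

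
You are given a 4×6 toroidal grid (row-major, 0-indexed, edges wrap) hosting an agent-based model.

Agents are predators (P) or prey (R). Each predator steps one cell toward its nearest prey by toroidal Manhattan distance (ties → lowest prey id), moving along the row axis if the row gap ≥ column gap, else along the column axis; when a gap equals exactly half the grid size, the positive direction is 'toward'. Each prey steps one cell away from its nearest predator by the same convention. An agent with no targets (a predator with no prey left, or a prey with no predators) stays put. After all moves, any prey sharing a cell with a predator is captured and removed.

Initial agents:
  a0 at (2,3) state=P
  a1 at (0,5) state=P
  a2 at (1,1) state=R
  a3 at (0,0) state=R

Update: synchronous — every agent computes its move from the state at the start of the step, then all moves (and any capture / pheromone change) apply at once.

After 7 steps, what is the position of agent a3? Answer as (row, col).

(3, 0)

t=1: a0@(2,2):P a1@(0,0):P a2@(1,0):R a3@(0,1):R
t=2: a0@(2,1):P a1@(1,0):P a2@(2,0):R a3@(0,2):R
t=3: a0@(2,0):P a1@(2,0):P a2@(2,5):R a3@(3,2):R
t=4: a0@(2,5):P a1@(2,5):P a2@(2,4):R a3@(3,3):R
t=5: a0@(2,4):P a1@(2,4):P a2@(2,3):R a3@(3,2):R
t=6: a0@(2,3):P a1@(2,3):P a2@(2,2):R a3@(3,1):R
t=7: a0@(2,2):P a1@(2,2):P a2@(2,1):R a3@(3,0):R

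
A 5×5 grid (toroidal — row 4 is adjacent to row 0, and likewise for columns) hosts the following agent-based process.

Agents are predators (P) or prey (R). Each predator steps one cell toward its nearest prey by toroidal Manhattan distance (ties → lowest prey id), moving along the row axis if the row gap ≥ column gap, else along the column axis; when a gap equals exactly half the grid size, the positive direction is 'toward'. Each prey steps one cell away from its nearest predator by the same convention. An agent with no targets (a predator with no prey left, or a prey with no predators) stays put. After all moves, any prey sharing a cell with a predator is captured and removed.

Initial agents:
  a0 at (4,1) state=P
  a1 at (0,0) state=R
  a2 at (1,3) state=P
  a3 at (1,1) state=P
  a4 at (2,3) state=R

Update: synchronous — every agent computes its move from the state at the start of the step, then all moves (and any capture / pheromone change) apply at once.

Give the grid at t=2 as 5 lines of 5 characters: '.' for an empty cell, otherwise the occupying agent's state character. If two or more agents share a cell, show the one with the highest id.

t=1: a0@(0,1):P a1@(1,0):R a2@(2,3):P a3@(0,1):P a4@(3,3):R
t=2: a0@(1,1):P a1@(2,0):R a2@(3,3):P a3@(1,1):P a4@(4,3):R

.....
.P...
R....
...P.
...R.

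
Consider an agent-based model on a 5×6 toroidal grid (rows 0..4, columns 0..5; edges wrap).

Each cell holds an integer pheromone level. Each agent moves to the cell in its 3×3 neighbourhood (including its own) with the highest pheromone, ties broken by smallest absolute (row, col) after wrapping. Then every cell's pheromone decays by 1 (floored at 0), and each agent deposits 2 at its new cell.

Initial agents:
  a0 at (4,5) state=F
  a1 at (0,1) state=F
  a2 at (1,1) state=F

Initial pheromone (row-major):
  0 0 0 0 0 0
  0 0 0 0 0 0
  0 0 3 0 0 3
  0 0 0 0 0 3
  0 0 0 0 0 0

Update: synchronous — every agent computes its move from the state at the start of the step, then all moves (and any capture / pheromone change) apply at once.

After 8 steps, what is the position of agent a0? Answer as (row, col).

(3, 5)

t=1: a0@(3,5) a1@(0,0) a2@(2,2) | pheromone: 2 0 0 0 0 0 / 0 0 0 0 0 0 / 0 0 4 0 0 2 / 0 0 0 0 0 4 / 0 0 0 0 0 0
t=2: a0@(3,5) a1@(0,0) a2@(2,2) | pheromone: 3 0 0 0 0 0 / 0 0 0 0 0 0 / 0 0 5 0 0 1 / 0 0 0 0 0 5 / 0 0 0 0 0 0
t=3: a0@(3,5) a1@(0,0) a2@(2,2) | pheromone: 4 0 0 0 0 0 / 0 0 0 0 0 0 / 0 0 6 0 0 0 / 0 0 0 0 0 6 / 0 0 0 0 0 0
t=4: a0@(3,5) a1@(0,0) a2@(2,2) | pheromone: 5 0 0 0 0 0 / 0 0 0 0 0 0 / 0 0 7 0 0 0 / 0 0 0 0 0 7 / 0 0 0 0 0 0
t=5: a0@(3,5) a1@(0,0) a2@(2,2) | pheromone: 6 0 0 0 0 0 / 0 0 0 0 0 0 / 0 0 8 0 0 0 / 0 0 0 0 0 8 / 0 0 0 0 0 0
t=6: a0@(3,5) a1@(0,0) a2@(2,2) | pheromone: 7 0 0 0 0 0 / 0 0 0 0 0 0 / 0 0 9 0 0 0 / 0 0 0 0 0 9 / 0 0 0 0 0 0
t=7: a0@(3,5) a1@(0,0) a2@(2,2) | pheromone: 8 0 0 0 0 0 / 0 0 0 0 0 0 / 0 0 10 0 0 0 / 0 0 0 0 0 10 / 0 0 0 0 0 0
t=8: a0@(3,5) a1@(0,0) a2@(2,2) | pheromone: 9 0 0 0 0 0 / 0 0 0 0 0 0 / 0 0 11 0 0 0 / 0 0 0 0 0 11 / 0 0 0 0 0 0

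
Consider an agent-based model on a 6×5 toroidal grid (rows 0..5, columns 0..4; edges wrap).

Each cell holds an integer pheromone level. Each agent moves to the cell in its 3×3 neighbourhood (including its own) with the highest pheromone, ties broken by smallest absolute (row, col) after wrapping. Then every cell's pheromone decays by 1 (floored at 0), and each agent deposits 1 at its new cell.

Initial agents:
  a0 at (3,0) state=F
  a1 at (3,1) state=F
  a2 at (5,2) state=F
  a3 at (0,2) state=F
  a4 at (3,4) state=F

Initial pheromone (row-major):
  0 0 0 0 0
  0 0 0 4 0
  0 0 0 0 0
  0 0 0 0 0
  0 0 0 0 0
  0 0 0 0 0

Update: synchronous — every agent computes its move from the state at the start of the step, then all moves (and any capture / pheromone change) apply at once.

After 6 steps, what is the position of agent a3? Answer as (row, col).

(1, 3)

t=1: a0@(2,0) a1@(2,0) a2@(0,1) a3@(1,3) a4@(2,0) | pheromone: 0 1 0 0 0 / 0 0 0 4 0 / 3 0 0 0 0 / 0 0 0 0 0 / 0 0 0 0 0 / 0 0 0 0 0
t=2: a0@(2,0) a1@(2,0) a2@(0,1) a3@(1,3) a4@(2,0) | pheromone: 0 1 0 0 0 / 0 0 0 4 0 / 5 0 0 0 0 / 0 0 0 0 0 / 0 0 0 0 0 / 0 0 0 0 0
t=3: a0@(2,0) a1@(2,0) a2@(0,1) a3@(1,3) a4@(2,0) | pheromone: 0 1 0 0 0 / 0 0 0 4 0 / 7 0 0 0 0 / 0 0 0 0 0 / 0 0 0 0 0 / 0 0 0 0 0
t=4: a0@(2,0) a1@(2,0) a2@(0,1) a3@(1,3) a4@(2,0) | pheromone: 0 1 0 0 0 / 0 0 0 4 0 / 9 0 0 0 0 / 0 0 0 0 0 / 0 0 0 0 0 / 0 0 0 0 0
t=5: a0@(2,0) a1@(2,0) a2@(0,1) a3@(1,3) a4@(2,0) | pheromone: 0 1 0 0 0 / 0 0 0 4 0 / 11 0 0 0 0 / 0 0 0 0 0 / 0 0 0 0 0 / 0 0 0 0 0
t=6: a0@(2,0) a1@(2,0) a2@(0,1) a3@(1,3) a4@(2,0) | pheromone: 0 1 0 0 0 / 0 0 0 4 0 / 13 0 0 0 0 / 0 0 0 0 0 / 0 0 0 0 0 / 0 0 0 0 0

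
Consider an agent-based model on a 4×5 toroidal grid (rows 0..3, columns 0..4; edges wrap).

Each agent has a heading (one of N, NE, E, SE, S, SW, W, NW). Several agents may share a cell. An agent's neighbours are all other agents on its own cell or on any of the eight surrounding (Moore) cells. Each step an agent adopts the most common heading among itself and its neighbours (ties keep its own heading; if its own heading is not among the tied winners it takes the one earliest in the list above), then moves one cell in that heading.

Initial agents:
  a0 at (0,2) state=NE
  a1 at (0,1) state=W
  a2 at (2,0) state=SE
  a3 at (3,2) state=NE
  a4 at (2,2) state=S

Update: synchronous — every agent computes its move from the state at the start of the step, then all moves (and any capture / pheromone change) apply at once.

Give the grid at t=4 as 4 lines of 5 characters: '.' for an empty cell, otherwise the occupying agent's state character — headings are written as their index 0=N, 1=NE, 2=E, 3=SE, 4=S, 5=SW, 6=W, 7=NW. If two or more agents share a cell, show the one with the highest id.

t=1: a0@(3,3):NE a1@(3,2):NE a2@(3,1):SE a3@(2,3):NE a4@(3,2):S
t=2: a0@(2,4):NE a1@(2,3):NE a2@(0,2):SE a3@(1,4):NE a4@(2,3):NE
t=3: a0@(1,0):NE a1@(1,4):NE a2@(1,3):SE a3@(0,0):NE a4@(1,4):NE
t=4: a0@(0,1):NE a1@(0,0):NE a2@(0,4):NE a3@(3,1):NE a4@(0,0):NE

11..1
.....
.....
.1...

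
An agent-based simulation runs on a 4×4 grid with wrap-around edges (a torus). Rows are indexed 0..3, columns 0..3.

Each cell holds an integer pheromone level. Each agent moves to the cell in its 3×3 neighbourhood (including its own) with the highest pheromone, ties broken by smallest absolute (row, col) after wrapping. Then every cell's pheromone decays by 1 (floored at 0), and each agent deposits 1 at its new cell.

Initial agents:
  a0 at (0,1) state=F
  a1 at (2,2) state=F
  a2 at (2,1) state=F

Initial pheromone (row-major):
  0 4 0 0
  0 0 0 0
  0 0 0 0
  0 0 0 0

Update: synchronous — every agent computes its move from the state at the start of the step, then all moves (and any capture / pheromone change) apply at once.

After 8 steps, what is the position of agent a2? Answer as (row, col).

(0, 1)

t=1: a0@(0,1) a1@(1,1) a2@(1,0) | pheromone: 0 4 0 0 / 1 1 0 0 / 0 0 0 0 / 0 0 0 0
t=2: a0@(0,1) a1@(0,1) a2@(0,1) | pheromone: 0 6 0 0 / 0 0 0 0 / 0 0 0 0 / 0 0 0 0
t=3: a0@(0,1) a1@(0,1) a2@(0,1) | pheromone: 0 8 0 0 / 0 0 0 0 / 0 0 0 0 / 0 0 0 0
t=4: a0@(0,1) a1@(0,1) a2@(0,1) | pheromone: 0 10 0 0 / 0 0 0 0 / 0 0 0 0 / 0 0 0 0
t=5: a0@(0,1) a1@(0,1) a2@(0,1) | pheromone: 0 12 0 0 / 0 0 0 0 / 0 0 0 0 / 0 0 0 0
t=6: a0@(0,1) a1@(0,1) a2@(0,1) | pheromone: 0 14 0 0 / 0 0 0 0 / 0 0 0 0 / 0 0 0 0
t=7: a0@(0,1) a1@(0,1) a2@(0,1) | pheromone: 0 16 0 0 / 0 0 0 0 / 0 0 0 0 / 0 0 0 0
t=8: a0@(0,1) a1@(0,1) a2@(0,1) | pheromone: 0 18 0 0 / 0 0 0 0 / 0 0 0 0 / 0 0 0 0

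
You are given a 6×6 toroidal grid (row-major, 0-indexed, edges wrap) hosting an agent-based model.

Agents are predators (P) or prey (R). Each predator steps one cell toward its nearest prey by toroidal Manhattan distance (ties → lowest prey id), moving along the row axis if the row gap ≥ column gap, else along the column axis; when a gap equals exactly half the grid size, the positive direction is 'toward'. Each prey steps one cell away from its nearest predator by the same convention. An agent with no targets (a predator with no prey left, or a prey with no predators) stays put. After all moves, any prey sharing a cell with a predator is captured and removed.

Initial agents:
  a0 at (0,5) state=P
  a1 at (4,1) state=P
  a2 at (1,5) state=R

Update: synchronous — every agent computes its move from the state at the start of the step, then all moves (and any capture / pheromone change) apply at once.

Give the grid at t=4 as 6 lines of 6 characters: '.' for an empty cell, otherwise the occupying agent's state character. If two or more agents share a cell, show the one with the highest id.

......
......
.P....
......
.....P
.....R

t=1: a0@(1,5):P a1@(5,1):P a2@(2,5):R
t=2: a0@(2,5):P a1@(0,1):P a2@(3,5):R
t=3: a0@(3,5):P a1@(1,1):P a2@(4,5):R
t=4: a0@(4,5):P a1@(2,1):P a2@(5,5):R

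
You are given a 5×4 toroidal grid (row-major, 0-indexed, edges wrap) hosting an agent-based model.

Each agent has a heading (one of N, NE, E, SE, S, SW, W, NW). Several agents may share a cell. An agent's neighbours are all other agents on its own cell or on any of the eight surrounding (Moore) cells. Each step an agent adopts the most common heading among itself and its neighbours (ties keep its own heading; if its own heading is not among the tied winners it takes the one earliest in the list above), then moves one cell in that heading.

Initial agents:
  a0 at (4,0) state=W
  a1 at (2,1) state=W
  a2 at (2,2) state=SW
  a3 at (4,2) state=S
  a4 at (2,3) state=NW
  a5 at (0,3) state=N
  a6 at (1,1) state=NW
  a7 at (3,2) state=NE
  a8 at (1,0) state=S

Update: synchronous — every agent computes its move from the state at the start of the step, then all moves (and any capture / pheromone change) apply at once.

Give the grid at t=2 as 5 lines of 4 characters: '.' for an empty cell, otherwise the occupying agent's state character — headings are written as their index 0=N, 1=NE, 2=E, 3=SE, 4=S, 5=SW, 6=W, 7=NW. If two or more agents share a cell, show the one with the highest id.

777.
1...
...6
..7.
.777

t=1: a0@(4,3):W a1@(2,0):W a2@(1,1):NW a3@(0,2):S a4@(1,2):NW a5@(1,3):S a6@(0,0):NW a7@(2,3):NE a8@(0,3):NW
t=2: a0@(3,2):NW a1@(2,3):W a2@(0,0):NW a3@(4,1):NW a4@(0,1):NW a5@(0,2):NW a6@(4,3):NW a7@(1,0):NE a8@(4,2):NW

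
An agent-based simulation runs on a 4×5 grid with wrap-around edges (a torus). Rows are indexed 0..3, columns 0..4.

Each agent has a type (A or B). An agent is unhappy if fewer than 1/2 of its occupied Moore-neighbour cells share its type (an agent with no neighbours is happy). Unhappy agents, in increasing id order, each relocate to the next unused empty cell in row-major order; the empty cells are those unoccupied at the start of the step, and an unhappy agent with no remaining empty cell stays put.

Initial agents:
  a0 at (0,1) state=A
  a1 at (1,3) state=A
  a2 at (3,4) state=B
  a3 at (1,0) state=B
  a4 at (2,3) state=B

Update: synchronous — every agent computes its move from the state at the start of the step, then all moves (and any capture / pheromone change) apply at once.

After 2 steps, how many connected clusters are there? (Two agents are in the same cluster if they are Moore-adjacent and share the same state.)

3

t=1: a0@(0,0):A a1@(0,2):A a2@(3,4):B a3@(0,3):B a4@(2,3):B
t=2: a0@(0,1):A a1@(0,4):A a2@(3,4):B a3@(0,3):B a4@(2,3):B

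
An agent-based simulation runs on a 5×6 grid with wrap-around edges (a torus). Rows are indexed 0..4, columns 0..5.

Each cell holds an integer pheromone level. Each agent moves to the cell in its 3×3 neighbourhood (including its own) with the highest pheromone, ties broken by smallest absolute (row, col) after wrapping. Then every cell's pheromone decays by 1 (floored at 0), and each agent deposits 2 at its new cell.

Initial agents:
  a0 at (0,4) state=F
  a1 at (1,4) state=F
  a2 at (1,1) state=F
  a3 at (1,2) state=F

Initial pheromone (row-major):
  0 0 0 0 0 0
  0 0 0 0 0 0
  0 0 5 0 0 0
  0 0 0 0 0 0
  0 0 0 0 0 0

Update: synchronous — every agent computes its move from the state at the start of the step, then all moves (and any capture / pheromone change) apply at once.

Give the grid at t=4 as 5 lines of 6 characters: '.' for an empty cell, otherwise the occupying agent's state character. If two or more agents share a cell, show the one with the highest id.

t=1: a0@(0,3) a1@(0,3) a2@(2,2) a3@(2,2) | pheromone: 0 0 0 4 0 0 / 0 0 0 0 0 0 / 0 0 8 0 0 0 / 0 0 0 0 0 0 / 0 0 0 0 0 0
t=2: a0@(0,3) a1@(0,3) a2@(2,2) a3@(2,2) | pheromone: 0 0 0 7 0 0 / 0 0 0 0 0 0 / 0 0 11 0 0 0 / 0 0 0 0 0 0 / 0 0 0 0 0 0
t=3: a0@(0,3) a1@(0,3) a2@(2,2) a3@(2,2) | pheromone: 0 0 0 10 0 0 / 0 0 0 0 0 0 / 0 0 14 0 0 0 / 0 0 0 0 0 0 / 0 0 0 0 0 0
t=4: a0@(0,3) a1@(0,3) a2@(2,2) a3@(2,2) | pheromone: 0 0 0 13 0 0 / 0 0 0 0 0 0 / 0 0 17 0 0 0 / 0 0 0 0 0 0 / 0 0 0 0 0 0

...F..
......
..F...
......
......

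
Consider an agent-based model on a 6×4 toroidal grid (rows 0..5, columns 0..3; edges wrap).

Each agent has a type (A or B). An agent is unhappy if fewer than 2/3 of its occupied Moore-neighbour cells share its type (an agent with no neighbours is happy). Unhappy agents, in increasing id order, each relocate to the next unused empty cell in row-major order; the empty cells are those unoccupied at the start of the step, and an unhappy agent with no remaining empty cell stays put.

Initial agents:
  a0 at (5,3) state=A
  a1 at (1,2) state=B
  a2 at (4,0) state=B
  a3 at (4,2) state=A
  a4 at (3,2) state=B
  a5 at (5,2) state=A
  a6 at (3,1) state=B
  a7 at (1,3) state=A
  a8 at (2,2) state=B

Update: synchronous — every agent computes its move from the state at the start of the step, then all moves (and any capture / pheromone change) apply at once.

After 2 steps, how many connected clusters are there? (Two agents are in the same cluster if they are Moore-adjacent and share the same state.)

t=1: a0@(5,3):A a1@(0,0):B a2@(0,1):B a3@(0,2):A a4@(3,2):B a5@(5,2):A a6@(3,1):B a7@(0,3):A a8@(2,2):B
t=2: a0@(5,3):A a1@(1,0):B a2@(1,1):B a3@(0,2):A a4@(3,2):B a5@(5,2):A a6@(3,1):B a7@(0,3):A a8@(2,2):B

2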